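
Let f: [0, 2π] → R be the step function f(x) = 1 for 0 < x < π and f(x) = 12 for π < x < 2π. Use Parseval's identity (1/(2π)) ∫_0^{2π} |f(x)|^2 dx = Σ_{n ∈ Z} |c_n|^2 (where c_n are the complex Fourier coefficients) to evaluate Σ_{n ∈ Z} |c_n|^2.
Σ |c_n|^2 = 145/2

Parseval equates the L^2 energy of f (normalised by 1/(2π)) with the ℓ^2 sum of its Fourier coefficients: (1/(2π)) ∫_0^{2π} |f|^2 = Σ |c_n|^2.
Compute the left side: (1/(2π)) [∫_0^π 1^2 dx + ∫_π^{2π} 12^2 dx] = (1/(2π)) · (1π + 144π) = (1 + 144)/2 = 145/2.
So Σ_{n ∈ Z} |c_n|^2 = 145/2.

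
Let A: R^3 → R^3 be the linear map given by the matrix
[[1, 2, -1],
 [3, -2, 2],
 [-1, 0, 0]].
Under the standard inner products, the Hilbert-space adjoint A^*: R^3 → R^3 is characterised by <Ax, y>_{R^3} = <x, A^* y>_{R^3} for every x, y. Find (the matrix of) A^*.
A^* = A^T =
[[1, 3, -1],
 [2, -2, 0],
 [-1, 2, 0]]

For real matrices with standard dot products, the defining identity <Ax, y> = <x, A^* y> gives (Ax)^T y = x^T (A^*) y, i.e. x^T A^T y = x^T (A^*) y. Since this holds for all x, y, we must have A^* = A^T. Therefore
A^* =
[[1, 3, -1],
 [2, -2, 0],
 [-1, 2, 0]].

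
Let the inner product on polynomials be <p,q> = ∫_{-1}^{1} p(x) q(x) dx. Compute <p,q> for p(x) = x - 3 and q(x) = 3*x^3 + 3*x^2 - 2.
<p,q> = 36/5

Expand the product: p(x)·q(x) = 3*x^4 - 6*x^3 - 9*x^2 - 2*x + 6.
∫_{-1}^{1} of each monomial x^k gives [2/(k+1) if k even, 0 if k odd]. Integrating term-by-term (or equivalently evaluating the antiderivative F(x) = 3*x^5/5 - 3*x^4/2 - 3*x^3 - x^2 + 6*x at the endpoints):
  F(1) − F(−1) = 11/10 − (-61/10) = 36/5.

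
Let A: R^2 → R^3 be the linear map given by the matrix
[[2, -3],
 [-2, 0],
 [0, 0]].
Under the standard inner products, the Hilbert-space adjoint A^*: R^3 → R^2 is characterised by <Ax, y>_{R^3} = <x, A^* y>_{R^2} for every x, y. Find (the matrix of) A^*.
A^* = A^T =
[[2, -2, 0],
 [-3, 0, 0]]

For real matrices with standard dot products, the defining identity <Ax, y> = <x, A^* y> gives (Ax)^T y = x^T (A^*) y, i.e. x^T A^T y = x^T (A^*) y. Since this holds for all x, y, we must have A^* = A^T. Therefore
A^* =
[[2, -2, 0],
 [-3, 0, 0]].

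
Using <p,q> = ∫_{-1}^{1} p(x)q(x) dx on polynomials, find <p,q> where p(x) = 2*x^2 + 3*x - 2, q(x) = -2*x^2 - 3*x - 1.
<p,q> = -34/15

Expand the product: p(x)·q(x) = -4*x^4 - 12*x^3 - 7*x^2 + 3*x + 2.
∫_{-1}^{1} of each monomial x^k gives [2/(k+1) if k even, 0 if k odd]. Integrating term-by-term (or equivalently evaluating the antiderivative F(x) = -4*x^5/5 - 3*x^4 - 7*x^3/3 + 3*x^2/2 + 2*x at the endpoints):
  F(1) − F(−1) = -79/30 − (-11/30) = -34/15.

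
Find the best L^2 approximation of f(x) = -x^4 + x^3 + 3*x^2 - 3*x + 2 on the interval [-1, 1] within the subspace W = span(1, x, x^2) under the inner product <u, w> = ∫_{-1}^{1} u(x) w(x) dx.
g(x) = 15*x^2/7 - 12*x/5 + 73/35

The best approximation g ∈ W is the orthogonal projection of f onto W. Writing g = a_0 + a_1 x + a_2 x^2, the coefficients solve the normal equations G · a = b where
  G_{ij} = <φ_i, φ_j> and b_i = <f, φ_i>, with φ_0 = 1, φ_1 = x, φ_2 = x^2.
G =
  [2, 0, 2/3]
  [0, 2/3, 0]
  [2/3, 0, 2/5],
b = (28/5, -8/5, 236/105).
Solving gives a_0 = 73/35, a_1 = -12/5, a_2 = 15/7, so
  g(x) = 15*x^2/7 - 12*x/5 + 73/35.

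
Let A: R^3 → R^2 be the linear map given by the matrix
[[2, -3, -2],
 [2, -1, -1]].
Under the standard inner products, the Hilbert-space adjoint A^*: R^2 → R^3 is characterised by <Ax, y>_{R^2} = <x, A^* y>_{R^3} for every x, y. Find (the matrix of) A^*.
A^* = A^T =
[[2, 2],
 [-3, -1],
 [-2, -1]]

For real matrices with standard dot products, the defining identity <Ax, y> = <x, A^* y> gives (Ax)^T y = x^T (A^*) y, i.e. x^T A^T y = x^T (A^*) y. Since this holds for all x, y, we must have A^* = A^T. Therefore
A^* =
[[2, 2],
 [-3, -1],
 [-2, -1]].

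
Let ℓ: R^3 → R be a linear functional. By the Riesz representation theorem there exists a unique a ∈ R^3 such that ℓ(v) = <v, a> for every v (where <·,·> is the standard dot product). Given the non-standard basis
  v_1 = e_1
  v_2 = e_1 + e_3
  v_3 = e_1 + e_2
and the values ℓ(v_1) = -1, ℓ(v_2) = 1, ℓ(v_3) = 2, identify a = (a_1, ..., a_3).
a = (-1, 3, 2)

Write a = (a_1, ..., a_3) in the standard basis. For each basis vector v_i, ℓ(v_i) = <v_i, a> is a linear equation in the a_j's. Collect the n equations into a matrix system V a = ℓ, where row i of V is v_i (expressed in the standard basis). Since V is invertible (lower-triangular with 1s on the diagonal, up to permutation), solve by back-substitution:
  V =
[[1, 0, 0],
 [1, 0, 1],
 [1, 1, 0]]
  V a = (-1, 1, 2)
Solving gives a = (-1, 3, 2).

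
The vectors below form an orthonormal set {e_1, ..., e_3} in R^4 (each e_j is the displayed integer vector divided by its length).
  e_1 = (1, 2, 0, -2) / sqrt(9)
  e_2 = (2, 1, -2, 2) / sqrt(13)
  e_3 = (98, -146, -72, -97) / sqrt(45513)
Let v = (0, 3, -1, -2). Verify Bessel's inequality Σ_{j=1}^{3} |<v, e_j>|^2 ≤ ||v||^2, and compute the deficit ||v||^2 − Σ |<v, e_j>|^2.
Σ |<v, e_j>|^2 = 4605/389; ||v||^2 = 14; deficit = 841/389

Write each e_j = u_j / sqrt(<u_j, u_j>) where u_j is the displayed integer vector. Then <v, e_j> = <v, u_j> / sqrt(<u_j, u_j>), so |<v, e_j>|^2 = <v, u_j>^2 / <u_j, u_j>.
Coefficients: <v, e_1> = 10/sqrt(9), <v, e_2> = 1/sqrt(13), <v, e_3> = -172/sqrt(45513).
Square and sum: Σ |<v, e_j>|^2 = 4605/389.
Compute ||v||^2 = v·v = 14.
Deficit = 14 − 4605/389 = 841/389 ≥ 0, confirming Bessel's inequality. (The deficit equals ||v − Σ <v,e_j> e_j||^2, the squared distance from v to span{e_j}.)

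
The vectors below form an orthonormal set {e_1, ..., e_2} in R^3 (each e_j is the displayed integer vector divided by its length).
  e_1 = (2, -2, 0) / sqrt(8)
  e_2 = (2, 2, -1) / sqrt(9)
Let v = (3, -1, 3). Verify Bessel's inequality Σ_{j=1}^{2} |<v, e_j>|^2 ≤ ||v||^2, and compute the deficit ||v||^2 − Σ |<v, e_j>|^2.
Σ |<v, e_j>|^2 = 73/9; ||v||^2 = 19; deficit = 98/9

Write each e_j = u_j / sqrt(<u_j, u_j>) where u_j is the displayed integer vector. Then <v, e_j> = <v, u_j> / sqrt(<u_j, u_j>), so |<v, e_j>|^2 = <v, u_j>^2 / <u_j, u_j>.
Coefficients: <v, e_1> = 8/sqrt(8), <v, e_2> = 1/sqrt(9).
Square and sum: Σ |<v, e_j>|^2 = 73/9.
Compute ||v||^2 = v·v = 19.
Deficit = 19 − 73/9 = 98/9 ≥ 0, confirming Bessel's inequality. (The deficit equals ||v − Σ <v,e_j> e_j||^2, the squared distance from v to span{e_j}.)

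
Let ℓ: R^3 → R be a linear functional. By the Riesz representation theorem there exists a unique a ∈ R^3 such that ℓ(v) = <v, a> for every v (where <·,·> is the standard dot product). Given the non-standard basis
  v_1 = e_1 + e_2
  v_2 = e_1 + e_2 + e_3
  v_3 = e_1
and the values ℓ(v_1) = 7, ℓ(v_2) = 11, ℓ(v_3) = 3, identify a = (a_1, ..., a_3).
a = (3, 4, 4)

Write a = (a_1, ..., a_3) in the standard basis. For each basis vector v_i, ℓ(v_i) = <v_i, a> is a linear equation in the a_j's. Collect the n equations into a matrix system V a = ℓ, where row i of V is v_i (expressed in the standard basis). Since V is invertible (lower-triangular with 1s on the diagonal, up to permutation), solve by back-substitution:
  V =
[[1, 1, 0],
 [1, 1, 1],
 [1, 0, 0]]
  V a = (7, 11, 3)
Solving gives a = (3, 4, 4).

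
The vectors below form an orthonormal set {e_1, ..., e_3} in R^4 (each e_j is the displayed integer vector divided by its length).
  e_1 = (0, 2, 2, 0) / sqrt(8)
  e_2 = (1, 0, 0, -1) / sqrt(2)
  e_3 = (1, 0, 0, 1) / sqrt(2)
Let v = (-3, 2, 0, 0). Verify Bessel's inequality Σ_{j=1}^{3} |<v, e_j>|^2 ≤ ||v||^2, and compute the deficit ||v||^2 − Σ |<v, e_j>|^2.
Σ |<v, e_j>|^2 = 11; ||v||^2 = 13; deficit = 2

Write each e_j = u_j / sqrt(<u_j, u_j>) where u_j is the displayed integer vector. Then <v, e_j> = <v, u_j> / sqrt(<u_j, u_j>), so |<v, e_j>|^2 = <v, u_j>^2 / <u_j, u_j>.
Coefficients: <v, e_1> = 4/sqrt(8), <v, e_2> = -3/sqrt(2), <v, e_3> = -3/sqrt(2).
Square and sum: Σ |<v, e_j>|^2 = 11.
Compute ||v||^2 = v·v = 13.
Deficit = 13 − 11 = 2 ≥ 0, confirming Bessel's inequality. (The deficit equals ||v − Σ <v,e_j> e_j||^2, the squared distance from v to span{e_j}.)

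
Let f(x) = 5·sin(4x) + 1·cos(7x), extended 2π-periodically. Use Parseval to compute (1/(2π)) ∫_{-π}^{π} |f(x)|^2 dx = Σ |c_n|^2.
Σ |c_n|^2 = 13

Expand |f|^2 and use orthogonality of {sin(nx), cos(mx)} on [-π, π]:
  ∫_{-π}^{π} sin(nx)^2 dx = π, ∫ cos(mx)^2 dx = π, and cross terms integrate to 0.
So ∫_{-π}^{π} f(x)^2 dx = 5^2 · π + 1^2 · π = (25 + 1)π.
Divide by 2π: (25 + 1)/2 = 13.
By Parseval, this equals Σ |c_n|^2.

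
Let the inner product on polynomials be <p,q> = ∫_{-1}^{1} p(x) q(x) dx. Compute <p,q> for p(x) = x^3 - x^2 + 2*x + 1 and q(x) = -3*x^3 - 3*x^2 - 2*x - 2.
<p,q> = -214/21

Expand the product: p(x)·q(x) = -3*x^6 - 5*x^4 - 9*x^3 - 5*x^2 - 6*x - 2.
∫_{-1}^{1} of each monomial x^k gives [2/(k+1) if k even, 0 if k odd]. Integrating term-by-term (or equivalently evaluating the antiderivative F(x) = -3*x^7/7 - x^5 - 9*x^4/4 - 5*x^3/3 - 3*x^2 - 2*x at the endpoints):
  F(1) − F(−1) = -869/84 − (-13/84) = -214/21.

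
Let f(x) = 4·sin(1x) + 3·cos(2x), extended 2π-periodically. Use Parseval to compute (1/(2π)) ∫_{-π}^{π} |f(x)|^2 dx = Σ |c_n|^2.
Σ |c_n|^2 = 25/2

Expand |f|^2 and use orthogonality of {sin(nx), cos(mx)} on [-π, π]:
  ∫_{-π}^{π} sin(nx)^2 dx = π, ∫ cos(mx)^2 dx = π, and cross terms integrate to 0.
So ∫_{-π}^{π} f(x)^2 dx = 4^2 · π + 3^2 · π = (16 + 9)π.
Divide by 2π: (16 + 9)/2 = 25/2.
By Parseval, this equals Σ |c_n|^2.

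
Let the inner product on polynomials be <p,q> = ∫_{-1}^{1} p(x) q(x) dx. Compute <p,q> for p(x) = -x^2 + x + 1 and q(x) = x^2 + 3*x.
<p,q> = 34/15

Expand the product: p(x)·q(x) = -x^4 - 2*x^3 + 4*x^2 + 3*x.
∫_{-1}^{1} of each monomial x^k gives [2/(k+1) if k even, 0 if k odd]. Integrating term-by-term (or equivalently evaluating the antiderivative F(x) = -x^5/5 - x^4/2 + 4*x^3/3 + 3*x^2/2 at the endpoints):
  F(1) − F(−1) = 32/15 − (-2/15) = 34/15.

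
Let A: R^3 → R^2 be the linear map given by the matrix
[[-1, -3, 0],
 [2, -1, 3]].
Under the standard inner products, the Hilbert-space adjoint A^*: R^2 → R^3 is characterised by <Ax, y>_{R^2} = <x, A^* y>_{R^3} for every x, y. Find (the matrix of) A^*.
A^* = A^T =
[[-1, 2],
 [-3, -1],
 [0, 3]]

For real matrices with standard dot products, the defining identity <Ax, y> = <x, A^* y> gives (Ax)^T y = x^T (A^*) y, i.e. x^T A^T y = x^T (A^*) y. Since this holds for all x, y, we must have A^* = A^T. Therefore
A^* =
[[-1, 2],
 [-3, -1],
 [0, 3]].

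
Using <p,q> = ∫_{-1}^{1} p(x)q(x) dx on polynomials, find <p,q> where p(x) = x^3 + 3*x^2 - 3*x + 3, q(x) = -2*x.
<p,q> = 16/5

Expand the product: p(x)·q(x) = -2*x^4 - 6*x^3 + 6*x^2 - 6*x.
∫_{-1}^{1} of each monomial x^k gives [2/(k+1) if k even, 0 if k odd]. Integrating term-by-term (or equivalently evaluating the antiderivative F(x) = -2*x^5/5 - 3*x^4/2 + 2*x^3 - 3*x^2 at the endpoints):
  F(1) − F(−1) = -29/10 − (-61/10) = 16/5.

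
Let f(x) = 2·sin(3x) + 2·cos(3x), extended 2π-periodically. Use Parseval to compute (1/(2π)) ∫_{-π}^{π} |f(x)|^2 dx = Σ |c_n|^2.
Σ |c_n|^2 = 4

Expand |f|^2 and use orthogonality of {sin(nx), cos(mx)} on [-π, π]:
  ∫_{-π}^{π} sin(nx)^2 dx = π, ∫ cos(mx)^2 dx = π, and cross terms integrate to 0.
So ∫_{-π}^{π} f(x)^2 dx = 2^2 · π + 2^2 · π = (4 + 4)π.
Divide by 2π: (4 + 4)/2 = 4.
By Parseval, this equals Σ |c_n|^2.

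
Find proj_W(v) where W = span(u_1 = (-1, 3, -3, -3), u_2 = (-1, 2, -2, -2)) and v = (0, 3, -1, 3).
proj_W(v) = (0, 1/3, -1/3, -1/3)

Set up U = [u_1 | ... | u_2] ∈ R^(4×2). The projector onto W = col(U) is P = U (U^T U)^(-1) U^T.
Compute U^T U =
  [28, 19]
  [19, 13],
and U^T v = (3, 2).
Solve U^T U · c = U^T v for the coefficients: c = (1/3, -1/3). The projection is proj_W(v) = U c.
Check: (v - proj_W(v)) · u_1 = 0  (should be 0).
Check: (v - proj_W(v)) · u_2 = 0  (should be 0).
Result: proj_W(v) = (0, 1/3, -1/3, -1/3).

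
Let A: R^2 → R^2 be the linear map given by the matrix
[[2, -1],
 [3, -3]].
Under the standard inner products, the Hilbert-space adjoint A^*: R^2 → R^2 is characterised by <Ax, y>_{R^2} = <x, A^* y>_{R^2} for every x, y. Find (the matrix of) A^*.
A^* = A^T =
[[2, 3],
 [-1, -3]]

For real matrices with standard dot products, the defining identity <Ax, y> = <x, A^* y> gives (Ax)^T y = x^T (A^*) y, i.e. x^T A^T y = x^T (A^*) y. Since this holds for all x, y, we must have A^* = A^T. Therefore
A^* =
[[2, 3],
 [-1, -3]].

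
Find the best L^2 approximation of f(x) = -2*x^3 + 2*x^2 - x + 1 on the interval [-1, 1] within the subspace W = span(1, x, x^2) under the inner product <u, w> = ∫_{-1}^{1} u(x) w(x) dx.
g(x) = 2*x^2 - 11*x/5 + 1

The best approximation g ∈ W is the orthogonal projection of f onto W. Writing g = a_0 + a_1 x + a_2 x^2, the coefficients solve the normal equations G · a = b where
  G_{ij} = <φ_i, φ_j> and b_i = <f, φ_i>, with φ_0 = 1, φ_1 = x, φ_2 = x^2.
G =
  [2, 0, 2/3]
  [0, 2/3, 0]
  [2/3, 0, 2/5],
b = (10/3, -22/15, 22/15).
Solving gives a_0 = 1, a_1 = -11/5, a_2 = 2, so
  g(x) = 2*x^2 - 11*x/5 + 1.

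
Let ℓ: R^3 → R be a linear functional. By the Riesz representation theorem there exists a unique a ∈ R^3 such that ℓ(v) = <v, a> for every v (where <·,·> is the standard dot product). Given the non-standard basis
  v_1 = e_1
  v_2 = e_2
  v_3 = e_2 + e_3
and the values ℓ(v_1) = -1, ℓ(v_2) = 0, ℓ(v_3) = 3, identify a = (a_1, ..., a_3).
a = (-1, 0, 3)

Write a = (a_1, ..., a_3) in the standard basis. For each basis vector v_i, ℓ(v_i) = <v_i, a> is a linear equation in the a_j's. Collect the n equations into a matrix system V a = ℓ, where row i of V is v_i (expressed in the standard basis). Since V is invertible (lower-triangular with 1s on the diagonal, up to permutation), solve by back-substitution:
  V =
[[1, 0, 0],
 [0, 1, 0],
 [0, 1, 1]]
  V a = (-1, 0, 3)
Solving gives a = (-1, 0, 3).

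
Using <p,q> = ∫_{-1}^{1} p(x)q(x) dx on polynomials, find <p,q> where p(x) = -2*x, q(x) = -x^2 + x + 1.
<p,q> = -4/3

Expand the product: p(x)·q(x) = 2*x^3 - 2*x^2 - 2*x.
∫_{-1}^{1} of each monomial x^k gives [2/(k+1) if k even, 0 if k odd]. Integrating term-by-term (or equivalently evaluating the antiderivative F(x) = x^4/2 - 2*x^3/3 - x^2 at the endpoints):
  F(1) − F(−1) = -7/6 − (1/6) = -4/3.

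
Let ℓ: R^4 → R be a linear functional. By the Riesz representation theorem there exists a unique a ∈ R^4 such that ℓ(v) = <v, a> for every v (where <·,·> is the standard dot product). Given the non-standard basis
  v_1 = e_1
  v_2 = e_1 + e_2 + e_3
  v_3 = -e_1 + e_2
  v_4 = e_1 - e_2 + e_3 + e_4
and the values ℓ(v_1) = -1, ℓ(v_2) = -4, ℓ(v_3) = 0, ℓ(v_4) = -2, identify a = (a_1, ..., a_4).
a = (-1, -1, -2, 0)

Write a = (a_1, ..., a_4) in the standard basis. For each basis vector v_i, ℓ(v_i) = <v_i, a> is a linear equation in the a_j's. Collect the n equations into a matrix system V a = ℓ, where row i of V is v_i (expressed in the standard basis). Since V is invertible (lower-triangular with 1s on the diagonal, up to permutation), solve by back-substitution:
  V =
[[1, 0, 0, 0],
 [1, 1, 1, 0],
 [-1, 1, 0, 0],
 [1, -1, 1, 1]]
  V a = (-1, -4, 0, -2)
Solving gives a = (-1, -1, -2, 0).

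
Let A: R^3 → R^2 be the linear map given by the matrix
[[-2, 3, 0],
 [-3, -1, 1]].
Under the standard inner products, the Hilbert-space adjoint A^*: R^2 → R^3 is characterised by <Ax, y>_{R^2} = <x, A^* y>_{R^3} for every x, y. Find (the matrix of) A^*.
A^* = A^T =
[[-2, -3],
 [3, -1],
 [0, 1]]

For real matrices with standard dot products, the defining identity <Ax, y> = <x, A^* y> gives (Ax)^T y = x^T (A^*) y, i.e. x^T A^T y = x^T (A^*) y. Since this holds for all x, y, we must have A^* = A^T. Therefore
A^* =
[[-2, -3],
 [3, -1],
 [0, 1]].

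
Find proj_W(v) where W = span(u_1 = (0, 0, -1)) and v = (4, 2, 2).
proj_W(v) = (0, 0, 2)

Set up U = [u_1 | ... | u_1] ∈ R^(3×1). The projector onto W = col(U) is P = U (U^T U)^(-1) U^T.
Compute U^T U =
  [1],
and U^T v = (-2).
Solve U^T U · c = U^T v for the coefficients: c = (-2). The projection is proj_W(v) = U c.
Check: (v - proj_W(v)) · u_1 = 0  (should be 0).
Result: proj_W(v) = (0, 0, 2).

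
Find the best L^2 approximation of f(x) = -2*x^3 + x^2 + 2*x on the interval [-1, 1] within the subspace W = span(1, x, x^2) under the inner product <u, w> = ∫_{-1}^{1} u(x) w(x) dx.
g(x) = x^2 + 4*x/5

The best approximation g ∈ W is the orthogonal projection of f onto W. Writing g = a_0 + a_1 x + a_2 x^2, the coefficients solve the normal equations G · a = b where
  G_{ij} = <φ_i, φ_j> and b_i = <f, φ_i>, with φ_0 = 1, φ_1 = x, φ_2 = x^2.
G =
  [2, 0, 2/3]
  [0, 2/3, 0]
  [2/3, 0, 2/5],
b = (2/3, 8/15, 2/5).
Solving gives a_0 = 0, a_1 = 4/5, a_2 = 1, so
  g(x) = x^2 + 4*x/5.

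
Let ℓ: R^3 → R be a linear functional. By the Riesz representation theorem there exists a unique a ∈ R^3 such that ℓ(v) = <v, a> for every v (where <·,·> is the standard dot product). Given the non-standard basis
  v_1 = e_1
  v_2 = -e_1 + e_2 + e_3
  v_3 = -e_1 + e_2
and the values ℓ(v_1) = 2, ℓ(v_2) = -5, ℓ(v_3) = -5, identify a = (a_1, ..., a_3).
a = (2, -3, 0)

Write a = (a_1, ..., a_3) in the standard basis. For each basis vector v_i, ℓ(v_i) = <v_i, a> is a linear equation in the a_j's. Collect the n equations into a matrix system V a = ℓ, where row i of V is v_i (expressed in the standard basis). Since V is invertible (lower-triangular with 1s on the diagonal, up to permutation), solve by back-substitution:
  V =
[[1, 0, 0],
 [-1, 1, 1],
 [-1, 1, 0]]
  V a = (2, -5, -5)
Solving gives a = (2, -3, 0).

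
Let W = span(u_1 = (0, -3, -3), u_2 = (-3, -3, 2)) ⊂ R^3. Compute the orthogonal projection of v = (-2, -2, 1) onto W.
proj_W(v) = (-81/43, -89/43, 46/43)

Set up U = [u_1 | ... | u_2] ∈ R^(3×2). The projector onto W = col(U) is P = U (U^T U)^(-1) U^T.
Compute U^T U =
  [18, 3]
  [3, 22],
and U^T v = (3, 14).
Solve U^T U · c = U^T v for the coefficients: c = (8/129, 27/43). The projection is proj_W(v) = U c.
Check: (v - proj_W(v)) · u_1 = 0  (should be 0).
Check: (v - proj_W(v)) · u_2 = 0  (should be 0).
Result: proj_W(v) = (-81/43, -89/43, 46/43).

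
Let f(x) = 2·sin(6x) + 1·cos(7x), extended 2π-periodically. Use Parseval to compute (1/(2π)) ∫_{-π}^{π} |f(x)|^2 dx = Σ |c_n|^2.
Σ |c_n|^2 = 5/2

Expand |f|^2 and use orthogonality of {sin(nx), cos(mx)} on [-π, π]:
  ∫_{-π}^{π} sin(nx)^2 dx = π, ∫ cos(mx)^2 dx = π, and cross terms integrate to 0.
So ∫_{-π}^{π} f(x)^2 dx = 2^2 · π + 1^2 · π = (4 + 1)π.
Divide by 2π: (4 + 1)/2 = 5/2.
By Parseval, this equals Σ |c_n|^2.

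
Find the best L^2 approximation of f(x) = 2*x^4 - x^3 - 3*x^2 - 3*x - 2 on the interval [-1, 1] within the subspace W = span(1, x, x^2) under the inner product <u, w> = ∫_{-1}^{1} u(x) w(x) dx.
g(x) = -9*x^2/7 - 18*x/5 - 76/35

The best approximation g ∈ W is the orthogonal projection of f onto W. Writing g = a_0 + a_1 x + a_2 x^2, the coefficients solve the normal equations G · a = b where
  G_{ij} = <φ_i, φ_j> and b_i = <f, φ_i>, with φ_0 = 1, φ_1 = x, φ_2 = x^2.
G =
  [2, 0, 2/3]
  [0, 2/3, 0]
  [2/3, 0, 2/5],
b = (-26/5, -12/5, -206/105).
Solving gives a_0 = -76/35, a_1 = -18/5, a_2 = -9/7, so
  g(x) = -9*x^2/7 - 18*x/5 - 76/35.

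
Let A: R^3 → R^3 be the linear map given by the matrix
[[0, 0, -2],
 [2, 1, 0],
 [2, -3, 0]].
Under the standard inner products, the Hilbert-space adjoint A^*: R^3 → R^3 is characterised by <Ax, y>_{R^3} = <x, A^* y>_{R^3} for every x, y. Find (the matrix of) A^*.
A^* = A^T =
[[0, 2, 2],
 [0, 1, -3],
 [-2, 0, 0]]

For real matrices with standard dot products, the defining identity <Ax, y> = <x, A^* y> gives (Ax)^T y = x^T (A^*) y, i.e. x^T A^T y = x^T (A^*) y. Since this holds for all x, y, we must have A^* = A^T. Therefore
A^* =
[[0, 2, 2],
 [0, 1, -3],
 [-2, 0, 0]].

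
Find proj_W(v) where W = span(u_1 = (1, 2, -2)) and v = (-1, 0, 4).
proj_W(v) = (-1, -2, 2)

Set up U = [u_1 | ... | u_1] ∈ R^(3×1). The projector onto W = col(U) is P = U (U^T U)^(-1) U^T.
Compute U^T U =
  [9],
and U^T v = (-9).
Solve U^T U · c = U^T v for the coefficients: c = (-1). The projection is proj_W(v) = U c.
Check: (v - proj_W(v)) · u_1 = 0  (should be 0).
Result: proj_W(v) = (-1, -2, 2).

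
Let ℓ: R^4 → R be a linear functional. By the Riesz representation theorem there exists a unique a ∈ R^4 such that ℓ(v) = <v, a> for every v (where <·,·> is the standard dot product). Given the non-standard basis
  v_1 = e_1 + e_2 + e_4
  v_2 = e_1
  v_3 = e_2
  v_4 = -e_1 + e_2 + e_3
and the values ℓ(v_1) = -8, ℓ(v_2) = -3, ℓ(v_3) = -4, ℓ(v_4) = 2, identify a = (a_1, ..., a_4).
a = (-3, -4, 3, -1)

Write a = (a_1, ..., a_4) in the standard basis. For each basis vector v_i, ℓ(v_i) = <v_i, a> is a linear equation in the a_j's. Collect the n equations into a matrix system V a = ℓ, where row i of V is v_i (expressed in the standard basis). Since V is invertible (lower-triangular with 1s on the diagonal, up to permutation), solve by back-substitution:
  V =
[[1, 1, 0, 1],
 [1, 0, 0, 0],
 [0, 1, 0, 0],
 [-1, 1, 1, 0]]
  V a = (-8, -3, -4, 2)
Solving gives a = (-3, -4, 3, -1).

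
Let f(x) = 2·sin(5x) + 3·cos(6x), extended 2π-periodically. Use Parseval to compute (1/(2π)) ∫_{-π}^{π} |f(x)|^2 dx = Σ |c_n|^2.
Σ |c_n|^2 = 13/2

Expand |f|^2 and use orthogonality of {sin(nx), cos(mx)} on [-π, π]:
  ∫_{-π}^{π} sin(nx)^2 dx = π, ∫ cos(mx)^2 dx = π, and cross terms integrate to 0.
So ∫_{-π}^{π} f(x)^2 dx = 2^2 · π + 3^2 · π = (4 + 9)π.
Divide by 2π: (4 + 9)/2 = 13/2.
By Parseval, this equals Σ |c_n|^2.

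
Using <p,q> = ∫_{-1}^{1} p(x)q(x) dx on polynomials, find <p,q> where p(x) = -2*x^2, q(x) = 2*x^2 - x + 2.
<p,q> = -64/15

Expand the product: p(x)·q(x) = -4*x^4 + 2*x^3 - 4*x^2.
∫_{-1}^{1} of each monomial x^k gives [2/(k+1) if k even, 0 if k odd]. Integrating term-by-term (or equivalently evaluating the antiderivative F(x) = -4*x^5/5 + x^4/2 - 4*x^3/3 at the endpoints):
  F(1) − F(−1) = -49/30 − (79/30) = -64/15.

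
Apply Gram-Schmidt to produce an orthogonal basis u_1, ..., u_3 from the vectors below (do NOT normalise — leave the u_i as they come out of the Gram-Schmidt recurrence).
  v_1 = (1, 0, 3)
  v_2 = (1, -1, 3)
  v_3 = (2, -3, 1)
Orthogonal basis:
  u_1 = (1, 0, 3)
  u_2 = (0, -1, 0)
  u_3 = (3/2, 0, -1/2)

Apply the Gram-Schmidt recurrence
  u_1 = v_1
  u_i = v_i − Σ_{j<i} ((v_i · u_j) / (u_j · u_j)) · u_j.

Step by step this gives:
  u_1 = (1, 0, 3)
  u_2 = (0, -1, 0)
  u_3 = (3/2, 0, -1/2)

Orthogonality check:
  u_2 · u_1 = 0 (should be 0)
  u_3 · u_1 = 0 (should be 0)
  u_3 · u_2 = 0 (should be 0)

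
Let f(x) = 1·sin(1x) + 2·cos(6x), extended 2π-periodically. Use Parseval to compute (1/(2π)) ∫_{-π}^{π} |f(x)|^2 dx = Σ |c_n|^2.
Σ |c_n|^2 = 5/2

Expand |f|^2 and use orthogonality of {sin(nx), cos(mx)} on [-π, π]:
  ∫_{-π}^{π} sin(nx)^2 dx = π, ∫ cos(mx)^2 dx = π, and cross terms integrate to 0.
So ∫_{-π}^{π} f(x)^2 dx = 1^2 · π + 2^2 · π = (1 + 4)π.
Divide by 2π: (1 + 4)/2 = 5/2.
By Parseval, this equals Σ |c_n|^2.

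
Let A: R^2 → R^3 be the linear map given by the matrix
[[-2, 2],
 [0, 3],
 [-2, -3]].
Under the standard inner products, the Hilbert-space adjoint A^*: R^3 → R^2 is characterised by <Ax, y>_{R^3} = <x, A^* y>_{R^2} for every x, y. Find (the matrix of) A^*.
A^* = A^T =
[[-2, 0, -2],
 [2, 3, -3]]

For real matrices with standard dot products, the defining identity <Ax, y> = <x, A^* y> gives (Ax)^T y = x^T (A^*) y, i.e. x^T A^T y = x^T (A^*) y. Since this holds for all x, y, we must have A^* = A^T. Therefore
A^* =
[[-2, 0, -2],
 [2, 3, -3]].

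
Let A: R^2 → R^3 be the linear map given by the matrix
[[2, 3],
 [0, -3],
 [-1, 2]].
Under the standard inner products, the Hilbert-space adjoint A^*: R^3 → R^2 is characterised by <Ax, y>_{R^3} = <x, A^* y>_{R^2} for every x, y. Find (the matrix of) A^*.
A^* = A^T =
[[2, 0, -1],
 [3, -3, 2]]

For real matrices with standard dot products, the defining identity <Ax, y> = <x, A^* y> gives (Ax)^T y = x^T (A^*) y, i.e. x^T A^T y = x^T (A^*) y. Since this holds for all x, y, we must have A^* = A^T. Therefore
A^* =
[[2, 0, -1],
 [3, -3, 2]].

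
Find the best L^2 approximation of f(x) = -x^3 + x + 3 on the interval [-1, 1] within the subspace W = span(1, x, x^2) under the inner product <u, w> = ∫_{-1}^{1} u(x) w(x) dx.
g(x) = 2*x/5 + 3

The best approximation g ∈ W is the orthogonal projection of f onto W. Writing g = a_0 + a_1 x + a_2 x^2, the coefficients solve the normal equations G · a = b where
  G_{ij} = <φ_i, φ_j> and b_i = <f, φ_i>, with φ_0 = 1, φ_1 = x, φ_2 = x^2.
G =
  [2, 0, 2/3]
  [0, 2/3, 0]
  [2/3, 0, 2/5],
b = (6, 4/15, 2).
Solving gives a_0 = 3, a_1 = 2/5, a_2 = 0, so
  g(x) = 2*x/5 + 3.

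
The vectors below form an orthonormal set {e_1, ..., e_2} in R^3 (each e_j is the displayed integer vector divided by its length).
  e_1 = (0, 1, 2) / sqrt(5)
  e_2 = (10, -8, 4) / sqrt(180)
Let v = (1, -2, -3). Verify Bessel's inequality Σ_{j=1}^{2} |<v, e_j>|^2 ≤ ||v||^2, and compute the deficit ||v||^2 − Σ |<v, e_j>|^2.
Σ |<v, e_j>|^2 = 125/9; ||v||^2 = 14; deficit = 1/9

Write each e_j = u_j / sqrt(<u_j, u_j>) where u_j is the displayed integer vector. Then <v, e_j> = <v, u_j> / sqrt(<u_j, u_j>), so |<v, e_j>|^2 = <v, u_j>^2 / <u_j, u_j>.
Coefficients: <v, e_1> = -8/sqrt(5), <v, e_2> = 14/sqrt(180).
Square and sum: Σ |<v, e_j>|^2 = 125/9.
Compute ||v||^2 = v·v = 14.
Deficit = 14 − 125/9 = 1/9 ≥ 0, confirming Bessel's inequality. (The deficit equals ||v − Σ <v,e_j> e_j||^2, the squared distance from v to span{e_j}.)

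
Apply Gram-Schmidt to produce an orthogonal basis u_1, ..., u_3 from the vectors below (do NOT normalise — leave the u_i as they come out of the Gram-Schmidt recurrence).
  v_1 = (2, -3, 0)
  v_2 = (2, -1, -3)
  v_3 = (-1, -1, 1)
Orthogonal basis:
  u_1 = (2, -3, 0)
  u_2 = (12/13, 8/13, -3)
  u_3 = (-99/133, -66/133, -44/133)

Apply the Gram-Schmidt recurrence
  u_1 = v_1
  u_i = v_i − Σ_{j<i} ((v_i · u_j) / (u_j · u_j)) · u_j.

Step by step this gives:
  u_1 = (2, -3, 0)
  u_2 = (12/13, 8/13, -3)
  u_3 = (-99/133, -66/133, -44/133)

Orthogonality check:
  u_2 · u_1 = 0 (should be 0)
  u_3 · u_1 = 0 (should be 0)
  u_3 · u_2 = 0 (should be 0)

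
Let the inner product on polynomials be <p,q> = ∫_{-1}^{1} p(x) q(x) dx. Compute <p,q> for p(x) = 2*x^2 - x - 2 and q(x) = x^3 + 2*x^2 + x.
<p,q> = -32/15

Expand the product: p(x)·q(x) = 2*x^5 + 3*x^4 - 2*x^3 - 5*x^2 - 2*x.
∫_{-1}^{1} of each monomial x^k gives [2/(k+1) if k even, 0 if k odd]. Integrating term-by-term (or equivalently evaluating the antiderivative F(x) = x^6/3 + 3*x^5/5 - x^4/2 - 5*x^3/3 - x^2 at the endpoints):
  F(1) − F(−1) = -67/30 − (-1/10) = -32/15.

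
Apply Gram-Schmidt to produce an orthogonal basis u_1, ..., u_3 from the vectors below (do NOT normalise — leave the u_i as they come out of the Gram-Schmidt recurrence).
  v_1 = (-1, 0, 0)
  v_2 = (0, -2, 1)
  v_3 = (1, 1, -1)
Orthogonal basis:
  u_1 = (-1, 0, 0)
  u_2 = (0, -2, 1)
  u_3 = (0, -1/5, -2/5)

Apply the Gram-Schmidt recurrence
  u_1 = v_1
  u_i = v_i − Σ_{j<i} ((v_i · u_j) / (u_j · u_j)) · u_j.

Step by step this gives:
  u_1 = (-1, 0, 0)
  u_2 = (0, -2, 1)
  u_3 = (0, -1/5, -2/5)

Orthogonality check:
  u_2 · u_1 = 0 (should be 0)
  u_3 · u_1 = 0 (should be 0)
  u_3 · u_2 = 0 (should be 0)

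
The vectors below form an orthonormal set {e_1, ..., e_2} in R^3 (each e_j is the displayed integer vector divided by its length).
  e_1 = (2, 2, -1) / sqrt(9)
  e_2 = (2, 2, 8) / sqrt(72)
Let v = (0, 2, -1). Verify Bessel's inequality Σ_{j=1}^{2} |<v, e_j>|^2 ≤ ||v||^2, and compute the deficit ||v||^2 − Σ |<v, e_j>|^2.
Σ |<v, e_j>|^2 = 3; ||v||^2 = 5; deficit = 2

Write each e_j = u_j / sqrt(<u_j, u_j>) where u_j is the displayed integer vector. Then <v, e_j> = <v, u_j> / sqrt(<u_j, u_j>), so |<v, e_j>|^2 = <v, u_j>^2 / <u_j, u_j>.
Coefficients: <v, e_1> = 5/sqrt(9), <v, e_2> = -4/sqrt(72).
Square and sum: Σ |<v, e_j>|^2 = 3.
Compute ||v||^2 = v·v = 5.
Deficit = 5 − 3 = 2 ≥ 0, confirming Bessel's inequality. (The deficit equals ||v − Σ <v,e_j> e_j||^2, the squared distance from v to span{e_j}.)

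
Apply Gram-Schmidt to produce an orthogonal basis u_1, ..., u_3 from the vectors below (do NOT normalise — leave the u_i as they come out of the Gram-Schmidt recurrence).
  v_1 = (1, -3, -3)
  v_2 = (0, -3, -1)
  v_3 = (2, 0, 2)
Orthogonal basis:
  u_1 = (1, -3, -3)
  u_2 = (-12/19, -21/19, 17/19)
  u_3 = (54/23, -9/23, 27/23)

Apply the Gram-Schmidt recurrence
  u_1 = v_1
  u_i = v_i − Σ_{j<i} ((v_i · u_j) / (u_j · u_j)) · u_j.

Step by step this gives:
  u_1 = (1, -3, -3)
  u_2 = (-12/19, -21/19, 17/19)
  u_3 = (54/23, -9/23, 27/23)

Orthogonality check:
  u_2 · u_1 = 0 (should be 0)
  u_3 · u_1 = 0 (should be 0)
  u_3 · u_2 = 0 (should be 0)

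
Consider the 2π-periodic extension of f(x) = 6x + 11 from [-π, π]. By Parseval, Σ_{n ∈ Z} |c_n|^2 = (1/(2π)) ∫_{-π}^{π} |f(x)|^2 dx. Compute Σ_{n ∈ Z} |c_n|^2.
Σ |c_n|^2 = 12π^2 + 121

Expand and integrate term by term over [-π, π]:
  ∫ (6x)^2 dx = 36·(2π^3/3); ∫ 2·6·(11)·x dx = 0 (odd integrand); ∫ 11^2 dx = 121·2π.
So (1/(2π)) ∫_{-π}^{π} (6x + 11)^2 dx = 36π^2/3 + 121 = 12π^2 + 121.
Parseval ⇒ Σ |c_n|^2 = 12π^2 + 121.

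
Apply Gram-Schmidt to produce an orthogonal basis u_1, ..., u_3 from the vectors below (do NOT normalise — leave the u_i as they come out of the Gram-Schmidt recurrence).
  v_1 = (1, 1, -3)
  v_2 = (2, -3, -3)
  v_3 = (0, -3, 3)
Orthogonal basis:
  u_1 = (1, 1, -3)
  u_2 = (14/11, -41/11, -9/11)
  u_3 = (36/89, 9/89, 15/89)

Apply the Gram-Schmidt recurrence
  u_1 = v_1
  u_i = v_i − Σ_{j<i} ((v_i · u_j) / (u_j · u_j)) · u_j.

Step by step this gives:
  u_1 = (1, 1, -3)
  u_2 = (14/11, -41/11, -9/11)
  u_3 = (36/89, 9/89, 15/89)

Orthogonality check:
  u_2 · u_1 = 0 (should be 0)
  u_3 · u_1 = 0 (should be 0)
  u_3 · u_2 = 0 (should be 0)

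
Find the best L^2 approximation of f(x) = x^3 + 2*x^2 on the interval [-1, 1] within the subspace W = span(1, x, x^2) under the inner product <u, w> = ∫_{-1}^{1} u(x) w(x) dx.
g(x) = 2*x^2 + 3*x/5

The best approximation g ∈ W is the orthogonal projection of f onto W. Writing g = a_0 + a_1 x + a_2 x^2, the coefficients solve the normal equations G · a = b where
  G_{ij} = <φ_i, φ_j> and b_i = <f, φ_i>, with φ_0 = 1, φ_1 = x, φ_2 = x^2.
G =
  [2, 0, 2/3]
  [0, 2/3, 0]
  [2/3, 0, 2/5],
b = (4/3, 2/5, 4/5).
Solving gives a_0 = 0, a_1 = 3/5, a_2 = 2, so
  g(x) = 2*x^2 + 3*x/5.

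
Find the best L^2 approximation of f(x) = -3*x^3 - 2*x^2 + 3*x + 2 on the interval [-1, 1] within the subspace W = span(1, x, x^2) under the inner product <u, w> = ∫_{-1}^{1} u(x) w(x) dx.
g(x) = -2*x^2 + 6*x/5 + 2

The best approximation g ∈ W is the orthogonal projection of f onto W. Writing g = a_0 + a_1 x + a_2 x^2, the coefficients solve the normal equations G · a = b where
  G_{ij} = <φ_i, φ_j> and b_i = <f, φ_i>, with φ_0 = 1, φ_1 = x, φ_2 = x^2.
G =
  [2, 0, 2/3]
  [0, 2/3, 0]
  [2/3, 0, 2/5],
b = (8/3, 4/5, 8/15).
Solving gives a_0 = 2, a_1 = 6/5, a_2 = -2, so
  g(x) = -2*x^2 + 6*x/5 + 2.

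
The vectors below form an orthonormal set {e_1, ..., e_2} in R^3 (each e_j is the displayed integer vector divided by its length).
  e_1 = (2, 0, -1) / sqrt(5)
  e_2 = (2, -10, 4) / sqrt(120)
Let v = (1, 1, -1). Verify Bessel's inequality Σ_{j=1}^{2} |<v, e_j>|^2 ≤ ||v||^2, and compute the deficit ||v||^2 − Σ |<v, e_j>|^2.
Σ |<v, e_j>|^2 = 3; ||v||^2 = 3; deficit = 0

Write each e_j = u_j / sqrt(<u_j, u_j>) where u_j is the displayed integer vector. Then <v, e_j> = <v, u_j> / sqrt(<u_j, u_j>), so |<v, e_j>|^2 = <v, u_j>^2 / <u_j, u_j>.
Coefficients: <v, e_1> = 3/sqrt(5), <v, e_2> = -12/sqrt(120).
Square and sum: Σ |<v, e_j>|^2 = 3.
Compute ||v||^2 = v·v = 3.
Deficit = 3 − 3 = 0 ≥ 0, confirming Bessel's inequality. (The deficit equals ||v − Σ <v,e_j> e_j||^2, the squared distance from v to span{e_j}.)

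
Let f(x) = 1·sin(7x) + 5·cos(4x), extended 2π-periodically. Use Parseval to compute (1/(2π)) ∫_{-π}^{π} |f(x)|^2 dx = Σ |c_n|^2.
Σ |c_n|^2 = 13

Expand |f|^2 and use orthogonality of {sin(nx), cos(mx)} on [-π, π]:
  ∫_{-π}^{π} sin(nx)^2 dx = π, ∫ cos(mx)^2 dx = π, and cross terms integrate to 0.
So ∫_{-π}^{π} f(x)^2 dx = 1^2 · π + 5^2 · π = (1 + 25)π.
Divide by 2π: (1 + 25)/2 = 13.
By Parseval, this equals Σ |c_n|^2.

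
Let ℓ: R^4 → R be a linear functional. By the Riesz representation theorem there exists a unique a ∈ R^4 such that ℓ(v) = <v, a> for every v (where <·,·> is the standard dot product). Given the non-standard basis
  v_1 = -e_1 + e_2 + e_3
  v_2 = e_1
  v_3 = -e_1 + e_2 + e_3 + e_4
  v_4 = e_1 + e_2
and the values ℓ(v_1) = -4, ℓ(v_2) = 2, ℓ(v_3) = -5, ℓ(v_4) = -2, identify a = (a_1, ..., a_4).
a = (2, -4, 2, -1)

Write a = (a_1, ..., a_4) in the standard basis. For each basis vector v_i, ℓ(v_i) = <v_i, a> is a linear equation in the a_j's. Collect the n equations into a matrix system V a = ℓ, where row i of V is v_i (expressed in the standard basis). Since V is invertible (lower-triangular with 1s on the diagonal, up to permutation), solve by back-substitution:
  V =
[[-1, 1, 1, 0],
 [1, 0, 0, 0],
 [-1, 1, 1, 1],
 [1, 1, 0, 0]]
  V a = (-4, 2, -5, -2)
Solving gives a = (2, -4, 2, -1).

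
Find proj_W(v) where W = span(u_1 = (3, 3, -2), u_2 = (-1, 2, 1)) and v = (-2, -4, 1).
proj_W(v) = (-255/131, -525/131, 140/131)

Set up U = [u_1 | ... | u_2] ∈ R^(3×2). The projector onto W = col(U) is P = U (U^T U)^(-1) U^T.
Compute U^T U =
  [22, 1]
  [1, 6],
and U^T v = (-20, -5).
Solve U^T U · c = U^T v for the coefficients: c = (-115/131, -90/131). The projection is proj_W(v) = U c.
Check: (v - proj_W(v)) · u_1 = 0  (should be 0).
Check: (v - proj_W(v)) · u_2 = 0  (should be 0).
Result: proj_W(v) = (-255/131, -525/131, 140/131).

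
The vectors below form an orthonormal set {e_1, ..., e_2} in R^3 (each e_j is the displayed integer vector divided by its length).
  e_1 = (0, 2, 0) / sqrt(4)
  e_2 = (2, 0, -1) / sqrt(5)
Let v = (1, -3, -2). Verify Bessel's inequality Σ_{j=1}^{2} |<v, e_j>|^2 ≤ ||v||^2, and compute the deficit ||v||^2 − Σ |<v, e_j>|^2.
Σ |<v, e_j>|^2 = 61/5; ||v||^2 = 14; deficit = 9/5

Write each e_j = u_j / sqrt(<u_j, u_j>) where u_j is the displayed integer vector. Then <v, e_j> = <v, u_j> / sqrt(<u_j, u_j>), so |<v, e_j>|^2 = <v, u_j>^2 / <u_j, u_j>.
Coefficients: <v, e_1> = -6/sqrt(4), <v, e_2> = 4/sqrt(5).
Square and sum: Σ |<v, e_j>|^2 = 61/5.
Compute ||v||^2 = v·v = 14.
Deficit = 14 − 61/5 = 9/5 ≥ 0, confirming Bessel's inequality. (The deficit equals ||v − Σ <v,e_j> e_j||^2, the squared distance from v to span{e_j}.)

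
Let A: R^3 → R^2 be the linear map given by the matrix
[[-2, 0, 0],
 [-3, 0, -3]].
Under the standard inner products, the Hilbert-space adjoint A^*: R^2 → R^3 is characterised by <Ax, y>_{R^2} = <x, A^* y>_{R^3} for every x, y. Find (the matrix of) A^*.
A^* = A^T =
[[-2, -3],
 [0, 0],
 [0, -3]]

For real matrices with standard dot products, the defining identity <Ax, y> = <x, A^* y> gives (Ax)^T y = x^T (A^*) y, i.e. x^T A^T y = x^T (A^*) y. Since this holds for all x, y, we must have A^* = A^T. Therefore
A^* =
[[-2, -3],
 [0, 0],
 [0, -3]].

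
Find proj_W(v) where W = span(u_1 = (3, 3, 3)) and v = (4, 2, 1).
proj_W(v) = (7/3, 7/3, 7/3)

Set up U = [u_1 | ... | u_1] ∈ R^(3×1). The projector onto W = col(U) is P = U (U^T U)^(-1) U^T.
Compute U^T U =
  [27],
and U^T v = (21).
Solve U^T U · c = U^T v for the coefficients: c = (7/9). The projection is proj_W(v) = U c.
Check: (v - proj_W(v)) · u_1 = 0  (should be 0).
Result: proj_W(v) = (7/3, 7/3, 7/3).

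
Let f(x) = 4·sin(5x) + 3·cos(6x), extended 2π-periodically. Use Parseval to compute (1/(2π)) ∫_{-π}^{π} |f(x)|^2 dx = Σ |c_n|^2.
Σ |c_n|^2 = 25/2

Expand |f|^2 and use orthogonality of {sin(nx), cos(mx)} on [-π, π]:
  ∫_{-π}^{π} sin(nx)^2 dx = π, ∫ cos(mx)^2 dx = π, and cross terms integrate to 0.
So ∫_{-π}^{π} f(x)^2 dx = 4^2 · π + 3^2 · π = (16 + 9)π.
Divide by 2π: (16 + 9)/2 = 25/2.
By Parseval, this equals Σ |c_n|^2.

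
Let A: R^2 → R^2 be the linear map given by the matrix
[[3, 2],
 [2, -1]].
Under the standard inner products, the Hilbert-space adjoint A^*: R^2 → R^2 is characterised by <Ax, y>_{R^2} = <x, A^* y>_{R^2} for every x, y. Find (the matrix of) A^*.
A^* = A^T =
[[3, 2],
 [2, -1]]

For real matrices with standard dot products, the defining identity <Ax, y> = <x, A^* y> gives (Ax)^T y = x^T (A^*) y, i.e. x^T A^T y = x^T (A^*) y. Since this holds for all x, y, we must have A^* = A^T. Therefore
A^* =
[[3, 2],
 [2, -1]].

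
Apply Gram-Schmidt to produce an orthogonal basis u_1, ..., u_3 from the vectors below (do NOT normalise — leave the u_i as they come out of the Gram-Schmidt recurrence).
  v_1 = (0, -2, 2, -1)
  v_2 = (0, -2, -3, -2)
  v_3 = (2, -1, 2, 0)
Orthogonal basis:
  u_1 = (0, -2, 2, -1)
  u_2 = (0, -2, -3, -2)
  u_3 = (2, -7/51, -2/51, 10/51)

Apply the Gram-Schmidt recurrence
  u_1 = v_1
  u_i = v_i − Σ_{j<i} ((v_i · u_j) / (u_j · u_j)) · u_j.

Step by step this gives:
  u_1 = (0, -2, 2, -1)
  u_2 = (0, -2, -3, -2)
  u_3 = (2, -7/51, -2/51, 10/51)

Orthogonality check:
  u_2 · u_1 = 0 (should be 0)
  u_3 · u_1 = 0 (should be 0)
  u_3 · u_2 = 0 (should be 0)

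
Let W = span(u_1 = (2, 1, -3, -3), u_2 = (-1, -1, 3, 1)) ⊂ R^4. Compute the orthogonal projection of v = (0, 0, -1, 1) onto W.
proj_W(v) = (-14/51, 16/51, -16/17, 44/51)

Set up U = [u_1 | ... | u_2] ∈ R^(4×2). The projector onto W = col(U) is P = U (U^T U)^(-1) U^T.
Compute U^T U =
  [23, -15]
  [-15, 12],
and U^T v = (0, -2).
Solve U^T U · c = U^T v for the coefficients: c = (-10/17, -46/51). The projection is proj_W(v) = U c.
Check: (v - proj_W(v)) · u_1 = 0  (should be 0).
Check: (v - proj_W(v)) · u_2 = 0  (should be 0).
Result: proj_W(v) = (-14/51, 16/51, -16/17, 44/51).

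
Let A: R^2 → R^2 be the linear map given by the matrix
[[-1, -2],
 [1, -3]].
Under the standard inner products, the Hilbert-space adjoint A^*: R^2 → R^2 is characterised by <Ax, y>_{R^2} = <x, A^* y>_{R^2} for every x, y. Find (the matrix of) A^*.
A^* = A^T =
[[-1, 1],
 [-2, -3]]

For real matrices with standard dot products, the defining identity <Ax, y> = <x, A^* y> gives (Ax)^T y = x^T (A^*) y, i.e. x^T A^T y = x^T (A^*) y. Since this holds for all x, y, we must have A^* = A^T. Therefore
A^* =
[[-1, 1],
 [-2, -3]].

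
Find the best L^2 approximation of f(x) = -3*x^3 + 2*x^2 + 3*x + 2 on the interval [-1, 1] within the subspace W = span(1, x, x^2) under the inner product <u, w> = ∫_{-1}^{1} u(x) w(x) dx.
g(x) = 2*x^2 + 6*x/5 + 2

The best approximation g ∈ W is the orthogonal projection of f onto W. Writing g = a_0 + a_1 x + a_2 x^2, the coefficients solve the normal equations G · a = b where
  G_{ij} = <φ_i, φ_j> and b_i = <f, φ_i>, with φ_0 = 1, φ_1 = x, φ_2 = x^2.
G =
  [2, 0, 2/3]
  [0, 2/3, 0]
  [2/3, 0, 2/5],
b = (16/3, 4/5, 32/15).
Solving gives a_0 = 2, a_1 = 6/5, a_2 = 2, so
  g(x) = 2*x^2 + 6*x/5 + 2.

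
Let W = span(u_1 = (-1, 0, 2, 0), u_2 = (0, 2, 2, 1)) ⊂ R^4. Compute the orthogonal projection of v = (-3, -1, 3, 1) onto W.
proj_W(v) = (-61/29, -22/29, 100/29, -11/29)

Set up U = [u_1 | ... | u_2] ∈ R^(4×2). The projector onto W = col(U) is P = U (U^T U)^(-1) U^T.
Compute U^T U =
  [5, 4]
  [4, 9],
and U^T v = (9, 5).
Solve U^T U · c = U^T v for the coefficients: c = (61/29, -11/29). The projection is proj_W(v) = U c.
Check: (v - proj_W(v)) · u_1 = 0  (should be 0).
Check: (v - proj_W(v)) · u_2 = 0  (should be 0).
Result: proj_W(v) = (-61/29, -22/29, 100/29, -11/29).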